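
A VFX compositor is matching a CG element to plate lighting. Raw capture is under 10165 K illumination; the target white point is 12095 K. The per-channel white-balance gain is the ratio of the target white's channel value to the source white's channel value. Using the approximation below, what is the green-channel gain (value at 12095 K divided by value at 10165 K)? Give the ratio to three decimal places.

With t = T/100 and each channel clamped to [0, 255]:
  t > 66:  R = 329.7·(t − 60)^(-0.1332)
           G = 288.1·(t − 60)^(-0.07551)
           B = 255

At 10165 K (t = 101.65):
  G = 288.1·(101.65 − 60)^(-0.07551) = 288.1·41.65^(-0.07551) = 288.1·0.75458 = 217.393.
At 12095 K (t = 120.95):
  G = 288.1·(120.95 − 60)^(-0.07551) = 288.1·60.95^(-0.07551) = 288.1·0.73319 = 211.232.
Gain = 211.232 / 217.393 = 0.9717 → 0.972.

0.972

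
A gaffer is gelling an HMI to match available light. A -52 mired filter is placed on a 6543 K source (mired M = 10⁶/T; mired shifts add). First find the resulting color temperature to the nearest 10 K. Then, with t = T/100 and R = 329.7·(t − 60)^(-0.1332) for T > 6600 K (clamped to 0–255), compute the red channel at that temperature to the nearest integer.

202

M_in = 10⁶/6543 = 152.84; M_out = 152.84 + (-52) = 100.84.
T_out = 10⁶/100.84 = 9917.2 K → 9920 K; t = 99.2.
R = 329.7·(99.2 − 60)^(-0.1332) = 329.7·39.2^(-0.1332) = 329.7·0.61344 = 202.252.
Rounded: 202.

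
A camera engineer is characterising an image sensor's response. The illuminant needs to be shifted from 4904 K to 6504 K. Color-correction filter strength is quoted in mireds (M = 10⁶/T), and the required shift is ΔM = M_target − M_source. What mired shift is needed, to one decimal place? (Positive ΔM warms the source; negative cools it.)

M_source = 10⁶/4904 = 203.915; M_target = 10⁶/6504 = 153.752.
ΔM = 153.752 − 203.915 = -50.164 → -50.2 mireds, a cooling shift.

-50.2 mireds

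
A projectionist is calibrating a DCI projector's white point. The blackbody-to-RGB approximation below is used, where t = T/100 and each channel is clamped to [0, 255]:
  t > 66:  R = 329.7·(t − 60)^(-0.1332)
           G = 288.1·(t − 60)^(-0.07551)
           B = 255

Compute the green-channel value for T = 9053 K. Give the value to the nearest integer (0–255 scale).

t = 9053/100 = 90.53; the t > 66 branch applies.
G = 288.1·(90.53 − 60)^(-0.07551) = 288.1·30.53^(-0.07551) = 288.1·0.77248 = 222.552.
Rounded: 223.

223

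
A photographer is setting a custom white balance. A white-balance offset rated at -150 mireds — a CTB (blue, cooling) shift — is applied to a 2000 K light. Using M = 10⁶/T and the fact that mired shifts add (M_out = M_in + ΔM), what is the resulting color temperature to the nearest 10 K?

M_in = 10⁶/2000 = 500.00 mireds.
M_out = 500.00 + (-150) = 350.00 mireds.
T_out = 10⁶/350.00 = 2857.1 K → 2860 K.

2860 K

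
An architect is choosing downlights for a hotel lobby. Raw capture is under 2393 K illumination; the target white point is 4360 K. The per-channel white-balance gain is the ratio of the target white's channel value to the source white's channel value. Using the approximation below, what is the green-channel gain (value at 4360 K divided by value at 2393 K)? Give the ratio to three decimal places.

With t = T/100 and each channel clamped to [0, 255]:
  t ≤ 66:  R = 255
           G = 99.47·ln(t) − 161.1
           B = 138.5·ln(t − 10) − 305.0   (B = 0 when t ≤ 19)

1.386

At 2393 K (t = 23.93):
  G = 99.47·ln 23.93 − 161.1 = 99.47·3.1751 − 161.1 = 154.730.
At 4360 K (t = 43.6):
  G = 99.47·ln 43.6 − 161.1 = 99.47·3.7751 − 161.1 = 214.405.
Gain = 214.405 / 154.730 = 1.3857 → 1.386.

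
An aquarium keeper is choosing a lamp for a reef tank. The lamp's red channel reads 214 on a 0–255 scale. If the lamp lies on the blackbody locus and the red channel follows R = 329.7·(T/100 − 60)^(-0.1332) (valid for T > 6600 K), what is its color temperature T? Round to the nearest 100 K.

8600 K

(t − 60)^(-0.1332) = 214/329.7 = 0.64907.
t − 60 = 0.64907^(1/-0.1332) = 0.64907^(-7.508) = 25.657, so t = 85.657.
T = 100·t = 8566 K → 8600 K to the nearest 100 K.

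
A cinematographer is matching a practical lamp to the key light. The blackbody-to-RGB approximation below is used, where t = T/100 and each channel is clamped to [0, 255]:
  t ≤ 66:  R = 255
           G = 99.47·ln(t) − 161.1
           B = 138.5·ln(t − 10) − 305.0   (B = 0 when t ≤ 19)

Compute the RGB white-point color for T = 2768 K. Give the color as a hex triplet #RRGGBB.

t = 2768/100 = 27.68; the t ≤ 66 branch applies.
R = 255 by definition for t ≤ 66.
G = 99.47·ln 27.68 − 161.1 = 99.47·3.3207 − 161.1 = 169.211.
B = 138.5·ln(27.68 − 10) − 305.0 = 138.5·ln 17.68 − 305.0 = 138.5·2.8724 − 305.0 = 92.832.
Rounded: (255, 169, 93).
In hex: #FFA95D.

#FFA95D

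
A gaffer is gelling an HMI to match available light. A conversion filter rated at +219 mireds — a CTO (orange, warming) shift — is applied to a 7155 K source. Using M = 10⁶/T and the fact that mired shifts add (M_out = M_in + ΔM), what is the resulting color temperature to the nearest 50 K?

M_in = 10⁶/7155 = 139.76 mireds.
M_out = 139.76 + (+219) = 358.76 mireds.
T_out = 10⁶/358.76 = 2787.4 K → 2800 K.

2800 K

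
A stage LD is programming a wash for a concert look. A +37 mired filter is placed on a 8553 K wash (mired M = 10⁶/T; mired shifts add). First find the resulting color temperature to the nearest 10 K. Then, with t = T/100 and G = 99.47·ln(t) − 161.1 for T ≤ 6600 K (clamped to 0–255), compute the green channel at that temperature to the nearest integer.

M_in = 10⁶/8553 = 116.92; M_out = 116.92 + (+37) = 153.92.
T_out = 10⁶/153.92 = 6497.0 K → 6500 K; t = 65.
G = 99.47·ln 65 − 161.1 = 99.47·4.1744 − 161.1 = 254.126.
Rounded: 254.

254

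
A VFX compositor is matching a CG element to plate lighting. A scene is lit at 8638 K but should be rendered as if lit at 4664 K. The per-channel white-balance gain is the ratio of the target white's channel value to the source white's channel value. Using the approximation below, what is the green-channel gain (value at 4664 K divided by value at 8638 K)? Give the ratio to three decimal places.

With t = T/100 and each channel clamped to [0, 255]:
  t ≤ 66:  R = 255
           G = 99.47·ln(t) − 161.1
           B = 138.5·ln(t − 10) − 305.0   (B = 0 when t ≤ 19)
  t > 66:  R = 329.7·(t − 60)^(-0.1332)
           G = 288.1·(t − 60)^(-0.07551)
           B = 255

0.983

At 8638 K (t = 86.38):
  G = 288.1·(86.38 − 60)^(-0.07551) = 288.1·26.38^(-0.07551) = 288.1·0.78105 = 225.021.
At 4664 K (t = 46.64):
  G = 99.47·ln 46.64 − 161.1 = 99.47·3.8425 − 161.1 = 221.109.
Gain = 221.109 / 225.021 = 0.9826 → 0.983.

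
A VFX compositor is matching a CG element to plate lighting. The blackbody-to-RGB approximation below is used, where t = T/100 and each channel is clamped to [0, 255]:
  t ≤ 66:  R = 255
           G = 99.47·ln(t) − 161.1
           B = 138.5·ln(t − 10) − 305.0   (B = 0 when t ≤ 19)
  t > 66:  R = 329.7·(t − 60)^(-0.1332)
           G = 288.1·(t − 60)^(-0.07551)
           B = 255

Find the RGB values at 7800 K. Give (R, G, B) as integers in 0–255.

t = 7800/100 = 78; the t > 66 branch applies.
R = 329.7·(78 − 60)^(-0.1332) = 329.7·18^(-0.1332) = 329.7·0.68045 = 224.345.
G = 288.1·(78 − 60)^(-0.07551) = 288.1·18^(-0.07551) = 288.1·0.80392 = 231.610.
B = 255 by definition for t > 66.
Rounded: (224, 232, 255).

(224, 232, 255)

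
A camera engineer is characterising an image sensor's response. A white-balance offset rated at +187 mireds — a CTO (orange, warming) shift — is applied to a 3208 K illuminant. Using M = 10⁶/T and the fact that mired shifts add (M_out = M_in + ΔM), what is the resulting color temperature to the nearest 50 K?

M_in = 10⁶/3208 = 311.72 mireds.
M_out = 311.72 + (+187) = 498.72 mireds.
T_out = 10⁶/498.72 = 2005.1 K → 2000 K.

2000 K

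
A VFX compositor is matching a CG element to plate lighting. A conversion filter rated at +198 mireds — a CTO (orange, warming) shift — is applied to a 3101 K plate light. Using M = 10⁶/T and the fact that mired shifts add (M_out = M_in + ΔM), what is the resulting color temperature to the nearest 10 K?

1920 K

M_in = 10⁶/3101 = 322.48 mireds.
M_out = 322.48 + (+198) = 520.48 mireds.
T_out = 10⁶/520.48 = 1921.3 K → 1920 K.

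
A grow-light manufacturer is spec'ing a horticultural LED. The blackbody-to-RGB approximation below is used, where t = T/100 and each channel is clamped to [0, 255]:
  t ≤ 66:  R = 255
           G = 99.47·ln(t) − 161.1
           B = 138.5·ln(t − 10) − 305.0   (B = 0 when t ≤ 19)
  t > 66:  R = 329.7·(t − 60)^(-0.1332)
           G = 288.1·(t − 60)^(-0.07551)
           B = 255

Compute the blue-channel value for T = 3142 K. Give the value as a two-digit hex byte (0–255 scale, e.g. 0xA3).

0x77

t = 3142/100 = 31.42; the t ≤ 66 branch applies.
B = 138.5·ln(31.42 − 10) − 305.0 = 138.5·ln 21.42 − 305.0 = 138.5·3.0643 − 305.0 = 119.409.
Rounded: 119; in hex, 0x77.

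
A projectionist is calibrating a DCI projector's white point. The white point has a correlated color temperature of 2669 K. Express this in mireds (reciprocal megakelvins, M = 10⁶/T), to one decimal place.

M = 10⁶ / 2669 = 374.672 → 374.7 mireds.

374.7 mireds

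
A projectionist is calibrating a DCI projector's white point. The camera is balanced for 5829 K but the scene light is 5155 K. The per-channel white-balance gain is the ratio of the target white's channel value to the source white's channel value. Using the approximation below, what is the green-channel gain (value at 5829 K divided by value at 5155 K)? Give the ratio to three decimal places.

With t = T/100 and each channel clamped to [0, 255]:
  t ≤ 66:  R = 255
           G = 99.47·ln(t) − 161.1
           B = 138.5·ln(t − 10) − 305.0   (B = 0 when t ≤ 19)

1.053

At 5155 K (t = 51.55):
  G = 99.47·ln 51.55 − 161.1 = 99.47·3.9426 − 161.1 = 231.066.
At 5829 K (t = 58.29):
  G = 99.47·ln 58.29 − 161.1 = 99.47·4.0654 − 161.1 = 243.288.
Gain = 243.288 / 231.066 = 1.0529 → 1.053.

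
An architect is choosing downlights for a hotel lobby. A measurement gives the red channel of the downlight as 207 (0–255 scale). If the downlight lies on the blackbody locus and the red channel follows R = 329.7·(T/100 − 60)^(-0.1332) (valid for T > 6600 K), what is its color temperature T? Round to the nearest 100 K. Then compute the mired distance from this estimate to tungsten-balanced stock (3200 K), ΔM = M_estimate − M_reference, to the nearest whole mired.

(t − 60)^(-0.1332) = 207/329.7 = 0.62784.
t − 60 = 0.62784^(1/-0.1332) = 0.62784^(-7.508) = 32.933, so t = 92.933.
T = 100·t = 9293 K → 9300 K to the nearest 100 K.
M_estimate = 10⁶/9300 = 107.53; M_reference = 10⁶/3200 = 312.50.
ΔM = 107.53 − 312.50 = -204.97 → -205 mireds.

-205 mireds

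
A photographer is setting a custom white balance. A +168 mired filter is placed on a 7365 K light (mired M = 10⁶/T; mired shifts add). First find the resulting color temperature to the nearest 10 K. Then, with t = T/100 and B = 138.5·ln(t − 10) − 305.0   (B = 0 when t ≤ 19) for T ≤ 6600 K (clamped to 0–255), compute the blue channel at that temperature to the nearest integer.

129

M_in = 10⁶/7365 = 135.78; M_out = 135.78 + (+168) = 303.78.
T_out = 10⁶/303.78 = 3291.9 K → 3290 K; t = 32.9.
B = 138.5·ln(32.9 − 10) − 305.0 = 138.5·ln 22.9 − 305.0 = 138.5·3.1311 − 305.0 = 128.662.
Rounded: 129.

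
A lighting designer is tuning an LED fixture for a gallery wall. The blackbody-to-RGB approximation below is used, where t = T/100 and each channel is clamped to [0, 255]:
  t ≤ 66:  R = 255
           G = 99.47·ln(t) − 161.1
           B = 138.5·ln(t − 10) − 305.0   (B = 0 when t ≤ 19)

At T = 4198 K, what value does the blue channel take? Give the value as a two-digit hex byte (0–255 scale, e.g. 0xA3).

t = 4198/100 = 41.98; the t ≤ 66 branch applies.
B = 138.5·ln(41.98 − 10) − 305.0 = 138.5·ln 31.98 − 305.0 = 138.5·3.4651 − 305.0 = 174.918.
Rounded: 175; in hex, 0xAF.

0xAF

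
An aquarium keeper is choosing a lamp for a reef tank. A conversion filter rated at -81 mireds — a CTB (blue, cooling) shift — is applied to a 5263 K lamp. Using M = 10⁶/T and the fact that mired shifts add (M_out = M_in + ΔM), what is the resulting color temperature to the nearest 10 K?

9170 K

M_in = 10⁶/5263 = 190.01 mireds.
M_out = 190.01 + (-81) = 109.01 mireds.
T_out = 10⁶/109.01 = 9173.8 K → 9170 K.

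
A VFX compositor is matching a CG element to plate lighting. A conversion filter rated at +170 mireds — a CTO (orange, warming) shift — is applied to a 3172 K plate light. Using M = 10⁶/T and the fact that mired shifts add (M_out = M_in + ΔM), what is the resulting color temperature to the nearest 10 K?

M_in = 10⁶/3172 = 315.26 mireds.
M_out = 315.26 + (+170) = 485.26 mireds.
T_out = 10⁶/485.26 = 2060.8 K → 2060 K.

2060 K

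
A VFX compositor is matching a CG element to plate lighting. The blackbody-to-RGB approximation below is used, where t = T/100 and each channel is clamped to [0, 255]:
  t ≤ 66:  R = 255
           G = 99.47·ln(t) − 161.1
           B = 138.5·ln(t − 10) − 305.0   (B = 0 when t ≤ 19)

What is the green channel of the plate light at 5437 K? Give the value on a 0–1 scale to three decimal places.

0.927

t = 5437/100 = 54.37; the t ≤ 66 branch applies.
G = 99.47·ln 54.37 − 161.1 = 99.47·3.9958 − 161.1 = 236.363.
On a 0–1 scale: 236.363/255 = 0.9269 → 0.927.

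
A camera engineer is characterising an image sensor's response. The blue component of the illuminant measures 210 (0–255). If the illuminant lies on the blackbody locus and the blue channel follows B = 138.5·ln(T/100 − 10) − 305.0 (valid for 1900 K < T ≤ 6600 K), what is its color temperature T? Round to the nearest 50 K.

5100 K

ln(t − 10) = (210 + 305.0) / 138.5 = 3.7184.
t − 10 = e^3.7184 = 41.199, so t = 51.199.
T = 100·t = 5120 K → 5100 K to the nearest 50 K.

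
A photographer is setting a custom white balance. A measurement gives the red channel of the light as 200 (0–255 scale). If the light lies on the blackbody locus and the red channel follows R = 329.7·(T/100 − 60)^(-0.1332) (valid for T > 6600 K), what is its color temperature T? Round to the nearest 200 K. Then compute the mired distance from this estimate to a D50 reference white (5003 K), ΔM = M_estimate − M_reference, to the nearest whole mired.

(t − 60)^(-0.1332) = 200/329.7 = 0.60661.
t − 60 = 0.60661^(1/-0.1332) = 0.60661^(-7.508) = 42.638, so t = 102.638.
T = 100·t = 10264 K → 10200 K to the nearest 200 K.
M_estimate = 10⁶/10200 = 98.04; M_reference = 10⁶/5003 = 199.88.
ΔM = 98.04 − 199.88 = -101.84 → -102 mireds.

-102 mireds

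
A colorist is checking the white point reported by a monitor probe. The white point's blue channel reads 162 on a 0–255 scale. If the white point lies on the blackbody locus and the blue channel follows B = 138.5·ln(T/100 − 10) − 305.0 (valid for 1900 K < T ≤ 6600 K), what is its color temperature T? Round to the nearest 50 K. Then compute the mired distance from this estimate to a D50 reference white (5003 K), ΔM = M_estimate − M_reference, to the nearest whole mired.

+57 mireds

ln(t − 10) = (162 + 305.0) / 138.5 = 3.3718.
t − 10 = e^3.3718 = 29.132, so t = 39.132.
T = 100·t = 3913 K → 3900 K to the nearest 50 K.
M_estimate = 10⁶/3900 = 256.41; M_reference = 10⁶/5003 = 199.88.
ΔM = 256.41 − 199.88 = 56.53 → +57 mireds.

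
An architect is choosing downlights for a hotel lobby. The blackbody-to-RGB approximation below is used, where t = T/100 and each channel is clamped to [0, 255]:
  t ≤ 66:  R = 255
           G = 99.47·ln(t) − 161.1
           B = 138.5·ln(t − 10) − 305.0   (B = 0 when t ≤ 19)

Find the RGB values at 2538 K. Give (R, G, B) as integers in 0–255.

t = 2538/100 = 25.38; the t ≤ 66 branch applies.
R = 255 by definition for t ≤ 66.
G = 99.47·ln 25.38 − 161.1 = 99.47·3.2340 − 161.1 = 160.582.
B = 138.5·ln(25.38 − 10) − 305.0 = 138.5·ln 15.38 − 305.0 = 138.5·2.7331 − 305.0 = 73.530.
Rounded: (255, 161, 74).

(255, 161, 74)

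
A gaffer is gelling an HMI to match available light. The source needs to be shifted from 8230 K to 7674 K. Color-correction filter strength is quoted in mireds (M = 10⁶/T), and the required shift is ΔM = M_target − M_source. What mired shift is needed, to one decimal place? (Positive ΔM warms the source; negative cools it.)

M_source = 10⁶/8230 = 121.507; M_target = 10⁶/7674 = 130.310.
ΔM = 130.310 − 121.507 = 8.803 → +8.8 mireds, a warming shift.

+8.8 mireds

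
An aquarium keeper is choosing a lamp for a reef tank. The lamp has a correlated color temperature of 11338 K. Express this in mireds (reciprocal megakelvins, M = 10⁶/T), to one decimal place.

88.2 mireds

M = 10⁶ / 11338 = 88.199 → 88.2 mireds.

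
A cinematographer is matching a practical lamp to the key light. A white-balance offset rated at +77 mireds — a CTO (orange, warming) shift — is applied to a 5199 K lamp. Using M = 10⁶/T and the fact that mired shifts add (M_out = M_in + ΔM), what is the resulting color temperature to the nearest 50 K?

M_in = 10⁶/5199 = 192.34 mireds.
M_out = 192.34 + (+77) = 269.34 mireds.
T_out = 10⁶/269.34 = 3712.7 K → 3700 K.

3700 K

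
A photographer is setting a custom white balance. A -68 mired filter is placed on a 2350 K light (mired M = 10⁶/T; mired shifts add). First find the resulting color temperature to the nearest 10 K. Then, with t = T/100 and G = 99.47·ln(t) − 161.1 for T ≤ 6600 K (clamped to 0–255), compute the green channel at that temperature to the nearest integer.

M_in = 10⁶/2350 = 425.53; M_out = 425.53 + (-68) = 357.53.
T_out = 10⁶/357.53 = 2797.0 K → 2800 K; t = 28.
G = 99.47·ln 28 − 161.1 = 99.47·3.3322 − 161.1 = 170.354.
Rounded: 170.

170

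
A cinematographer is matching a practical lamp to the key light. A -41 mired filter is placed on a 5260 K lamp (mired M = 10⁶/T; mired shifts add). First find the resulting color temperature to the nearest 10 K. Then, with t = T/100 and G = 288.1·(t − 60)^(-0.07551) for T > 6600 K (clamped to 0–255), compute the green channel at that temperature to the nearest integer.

248

M_in = 10⁶/5260 = 190.11; M_out = 190.11 + (-41) = 149.11.
T_out = 10⁶/149.11 = 6706.3 K → 6710 K; t = 67.1.
G = 288.1·(67.1 − 60)^(-0.07551) = 288.1·7.1^(-0.07551) = 288.1·0.86243 = 248.465.
Rounded: 248.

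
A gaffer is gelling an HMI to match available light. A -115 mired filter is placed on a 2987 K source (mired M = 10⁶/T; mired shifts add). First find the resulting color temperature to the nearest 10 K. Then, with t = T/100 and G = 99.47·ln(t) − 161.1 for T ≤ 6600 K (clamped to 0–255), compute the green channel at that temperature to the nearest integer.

M_in = 10⁶/2987 = 334.78; M_out = 334.78 + (-115) = 219.78.
T_out = 10⁶/219.78 = 4549.9 K → 4550 K; t = 45.5.
G = 99.47·ln 45.5 − 161.1 = 99.47·3.8177 − 161.1 = 218.648.
Rounded: 219.

219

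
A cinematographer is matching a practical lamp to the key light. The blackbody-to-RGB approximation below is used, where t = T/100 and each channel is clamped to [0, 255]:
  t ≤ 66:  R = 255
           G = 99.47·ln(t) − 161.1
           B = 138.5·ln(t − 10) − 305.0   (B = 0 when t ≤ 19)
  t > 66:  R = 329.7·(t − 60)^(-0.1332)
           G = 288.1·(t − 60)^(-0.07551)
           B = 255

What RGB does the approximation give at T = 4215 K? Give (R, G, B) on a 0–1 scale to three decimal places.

t = 4215/100 = 42.15; the t ≤ 66 branch applies.
R = 255 by definition for t ≤ 66.
G = 99.47·ln 42.15 − 161.1 = 99.47·3.7412 − 161.1 = 211.041.
B = 138.5·ln(42.15 − 10) − 305.0 = 138.5·ln 32.15 − 305.0 = 138.5·3.4704 − 305.0 = 175.652.
Dividing each by 255: (1.0000, 0.8276, 0.6888) → (1.000, 0.828, 0.689).

(1.000, 0.828, 0.689)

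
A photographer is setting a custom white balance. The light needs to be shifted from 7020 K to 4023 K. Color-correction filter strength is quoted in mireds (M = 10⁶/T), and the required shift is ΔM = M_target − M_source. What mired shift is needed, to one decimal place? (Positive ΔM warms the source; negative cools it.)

M_source = 10⁶/7020 = 142.450; M_target = 10⁶/4023 = 248.571.
ΔM = 248.571 − 142.450 = 106.121 → +106.1 mireds, a warming shift.

+106.1 mireds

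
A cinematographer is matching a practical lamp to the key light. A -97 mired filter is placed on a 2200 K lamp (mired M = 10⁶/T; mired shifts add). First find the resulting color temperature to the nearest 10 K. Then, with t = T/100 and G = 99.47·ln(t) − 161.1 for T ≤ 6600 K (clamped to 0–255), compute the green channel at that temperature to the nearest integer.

170

M_in = 10⁶/2200 = 454.55; M_out = 454.55 + (-97) = 357.55.
T_out = 10⁶/357.55 = 2796.8 K → 2800 K; t = 28.
G = 99.47·ln 28 − 161.1 = 99.47·3.3322 − 161.1 = 170.354.
Rounded: 170.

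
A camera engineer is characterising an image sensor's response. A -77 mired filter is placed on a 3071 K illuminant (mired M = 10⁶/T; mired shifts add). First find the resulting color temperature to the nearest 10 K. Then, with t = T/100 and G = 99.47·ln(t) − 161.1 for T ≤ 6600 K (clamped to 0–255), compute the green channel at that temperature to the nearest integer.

M_in = 10⁶/3071 = 325.63; M_out = 325.63 + (-77) = 248.63.
T_out = 10⁶/248.63 = 4022.1 K → 4020 K; t = 40.2.
G = 99.47·ln 40.2 − 161.1 = 99.47·3.6939 − 161.1 = 206.329.
Rounded: 206.

206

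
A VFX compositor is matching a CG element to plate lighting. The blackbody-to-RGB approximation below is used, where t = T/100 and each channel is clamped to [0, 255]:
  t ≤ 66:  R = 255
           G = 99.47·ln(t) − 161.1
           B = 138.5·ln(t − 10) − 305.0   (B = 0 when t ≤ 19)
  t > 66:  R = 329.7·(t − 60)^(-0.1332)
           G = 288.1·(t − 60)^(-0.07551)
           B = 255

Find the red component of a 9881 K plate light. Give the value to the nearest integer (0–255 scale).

t = 9881/100 = 98.81; the t > 66 branch applies.
R = 329.7·(98.81 − 60)^(-0.1332) = 329.7·38.81^(-0.1332) = 329.7·0.61426 = 202.522.
Rounded: 203.

203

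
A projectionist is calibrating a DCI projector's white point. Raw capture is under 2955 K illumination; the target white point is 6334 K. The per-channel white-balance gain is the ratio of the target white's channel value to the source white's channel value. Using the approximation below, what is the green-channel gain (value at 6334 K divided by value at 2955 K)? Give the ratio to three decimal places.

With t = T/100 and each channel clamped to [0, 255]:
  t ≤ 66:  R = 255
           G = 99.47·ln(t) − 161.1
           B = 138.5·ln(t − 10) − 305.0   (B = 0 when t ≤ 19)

At 2955 K (t = 29.55):
  G = 99.47·ln 29.55 − 161.1 = 99.47·3.3861 − 161.1 = 175.714.
At 6334 K (t = 63.34):
  G = 99.47·ln 63.34 − 161.1 = 99.47·4.1485 − 161.1 = 251.553.
Gain = 251.553 / 175.714 = 1.4316 → 1.432.

1.432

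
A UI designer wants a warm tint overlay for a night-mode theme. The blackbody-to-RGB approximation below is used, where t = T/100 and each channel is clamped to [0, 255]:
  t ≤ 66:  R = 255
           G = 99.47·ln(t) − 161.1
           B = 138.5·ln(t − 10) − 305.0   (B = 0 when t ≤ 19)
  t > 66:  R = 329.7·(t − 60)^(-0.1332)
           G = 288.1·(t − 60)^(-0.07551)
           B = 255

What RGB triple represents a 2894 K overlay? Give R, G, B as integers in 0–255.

R=255, G=174, B=102

t = 2894/100 = 28.94; the t ≤ 66 branch applies.
R = 255 by definition for t ≤ 66.
G = 99.47·ln 28.94 − 161.1 = 99.47·3.3652 − 161.1 = 173.639.
B = 138.5·ln(28.94 − 10) − 305.0 = 138.5·ln 18.94 − 305.0 = 138.5·2.9413 − 305.0 = 102.367.
Rounded: (255, 174, 102).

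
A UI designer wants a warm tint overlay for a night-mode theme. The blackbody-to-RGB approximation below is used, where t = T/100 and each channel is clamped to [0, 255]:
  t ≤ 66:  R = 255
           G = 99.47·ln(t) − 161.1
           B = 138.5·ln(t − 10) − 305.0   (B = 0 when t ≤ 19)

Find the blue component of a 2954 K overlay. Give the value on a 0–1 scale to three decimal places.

0.418

t = 2954/100 = 29.54; the t ≤ 66 branch applies.
B = 138.5·ln(29.54 − 10) − 305.0 = 138.5·ln 19.54 − 305.0 = 138.5·2.9725 − 305.0 = 106.686.
On a 0–1 scale: 106.686/255 = 0.4184 → 0.418.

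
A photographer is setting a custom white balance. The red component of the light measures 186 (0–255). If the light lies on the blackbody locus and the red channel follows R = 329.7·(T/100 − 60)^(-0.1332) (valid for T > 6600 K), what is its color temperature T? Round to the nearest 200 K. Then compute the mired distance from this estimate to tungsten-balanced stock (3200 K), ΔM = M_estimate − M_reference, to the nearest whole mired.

(t − 60)^(-0.1332) = 186/329.7 = 0.56415.
t − 60 = 0.56415^(1/-0.1332) = 0.56415^(-7.508) = 73.521, so t = 133.521.
T = 100·t = 13352 K → 13400 K to the nearest 200 K.
M_estimate = 10⁶/13400 = 74.63; M_reference = 10⁶/3200 = 312.50.
ΔM = 74.63 − 312.50 = -237.87 → -238 mireds.

-238 mireds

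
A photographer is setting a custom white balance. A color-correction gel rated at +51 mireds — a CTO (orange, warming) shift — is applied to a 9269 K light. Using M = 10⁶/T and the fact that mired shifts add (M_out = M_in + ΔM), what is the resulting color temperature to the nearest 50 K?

6300 K

M_in = 10⁶/9269 = 107.89 mireds.
M_out = 107.89 + (+51) = 158.89 mireds.
T_out = 10⁶/158.89 = 6293.8 K → 6300 K.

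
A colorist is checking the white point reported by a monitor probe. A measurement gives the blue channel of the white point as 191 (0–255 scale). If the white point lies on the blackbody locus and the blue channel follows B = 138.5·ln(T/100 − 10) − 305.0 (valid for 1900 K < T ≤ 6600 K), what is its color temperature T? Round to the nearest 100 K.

4600 K

ln(t − 10) = (191 + 305.0) / 138.5 = 3.5812.
t − 10 = e^3.5812 = 35.918, so t = 45.918.
T = 100·t = 4592 K → 4600 K to the nearest 100 K.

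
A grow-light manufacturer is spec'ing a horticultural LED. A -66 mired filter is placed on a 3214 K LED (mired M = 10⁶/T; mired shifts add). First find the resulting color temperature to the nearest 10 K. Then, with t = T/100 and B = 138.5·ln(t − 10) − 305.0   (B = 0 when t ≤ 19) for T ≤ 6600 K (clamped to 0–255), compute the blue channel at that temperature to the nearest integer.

170

M_in = 10⁶/3214 = 311.14; M_out = 311.14 + (-66) = 245.14.
T_out = 10⁶/245.14 = 4079.3 K → 4080 K; t = 40.8.
B = 138.5·ln(40.8 − 10) − 305.0 = 138.5·ln 30.8 − 305.0 = 138.5·3.4275 − 305.0 = 169.711.
Rounded: 170.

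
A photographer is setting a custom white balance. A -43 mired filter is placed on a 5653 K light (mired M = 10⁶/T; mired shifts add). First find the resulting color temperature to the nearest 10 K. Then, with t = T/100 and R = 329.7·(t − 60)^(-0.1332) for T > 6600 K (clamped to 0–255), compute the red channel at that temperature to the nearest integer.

M_in = 10⁶/5653 = 176.90; M_out = 176.90 + (-43) = 133.90.
T_out = 10⁶/133.90 = 7468.4 K → 7470 K; t = 74.7.
R = 329.7·(74.7 − 60)^(-0.1332) = 329.7·14.7^(-0.1332) = 329.7·0.69906 = 230.479.
Rounded: 230.

230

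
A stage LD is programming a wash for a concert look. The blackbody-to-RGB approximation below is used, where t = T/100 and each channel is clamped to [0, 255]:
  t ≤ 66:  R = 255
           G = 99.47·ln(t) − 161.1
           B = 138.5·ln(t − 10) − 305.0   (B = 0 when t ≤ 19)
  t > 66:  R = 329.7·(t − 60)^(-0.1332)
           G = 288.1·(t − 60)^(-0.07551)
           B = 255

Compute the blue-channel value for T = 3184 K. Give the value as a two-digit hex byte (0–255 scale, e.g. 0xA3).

t = 3184/100 = 31.84; the t ≤ 66 branch applies.
B = 138.5·ln(31.84 − 10) − 305.0 = 138.5·ln 21.84 − 305.0 = 138.5·3.0837 − 305.0 = 122.098.
Rounded: 122; in hex, 0x7A.

0x7A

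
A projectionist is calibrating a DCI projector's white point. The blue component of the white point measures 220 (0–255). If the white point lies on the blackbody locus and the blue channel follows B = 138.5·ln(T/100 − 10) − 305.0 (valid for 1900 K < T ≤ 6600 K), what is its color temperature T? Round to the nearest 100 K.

ln(t − 10) = (220 + 305.0) / 138.5 = 3.7906.
t − 10 = e^3.7906 = 44.284, so t = 54.284.
T = 100·t = 5428 K → 5400 K to the nearest 100 K.

5400 K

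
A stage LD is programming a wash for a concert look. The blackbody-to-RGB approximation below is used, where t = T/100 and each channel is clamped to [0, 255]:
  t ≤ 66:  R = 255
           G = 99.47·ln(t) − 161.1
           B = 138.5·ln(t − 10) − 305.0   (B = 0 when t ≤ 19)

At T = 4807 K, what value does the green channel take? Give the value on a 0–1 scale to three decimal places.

0.879

t = 4807/100 = 48.07; the t ≤ 66 branch applies.
G = 99.47·ln 48.07 − 161.1 = 99.47·3.8727 − 161.1 = 224.113.
On a 0–1 scale: 224.113/255 = 0.8789 → 0.879.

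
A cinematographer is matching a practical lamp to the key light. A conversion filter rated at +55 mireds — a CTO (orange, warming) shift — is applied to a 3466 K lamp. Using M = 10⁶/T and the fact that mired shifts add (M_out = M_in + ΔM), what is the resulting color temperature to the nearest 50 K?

M_in = 10⁶/3466 = 288.52 mireds.
M_out = 288.52 + (+55) = 343.52 mireds.
T_out = 10⁶/343.52 = 2911.1 K → 2900 K.

2900 K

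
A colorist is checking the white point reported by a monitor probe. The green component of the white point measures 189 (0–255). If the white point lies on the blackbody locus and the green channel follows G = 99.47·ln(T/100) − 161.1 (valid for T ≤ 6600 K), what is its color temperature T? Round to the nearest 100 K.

3400 K

ln t = (189 + 161.1) / 99.47 = 3.5197.
t = e^3.5197 = 33.773.
T = 100·t = 3377 K → 3400 K to the nearest 100 K.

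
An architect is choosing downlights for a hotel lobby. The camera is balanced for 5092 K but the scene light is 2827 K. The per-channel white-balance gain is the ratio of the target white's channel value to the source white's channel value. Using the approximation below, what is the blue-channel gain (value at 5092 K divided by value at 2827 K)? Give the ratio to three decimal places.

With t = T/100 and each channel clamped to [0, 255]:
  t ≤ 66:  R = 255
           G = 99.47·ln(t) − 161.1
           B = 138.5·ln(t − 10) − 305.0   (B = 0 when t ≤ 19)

2.147

At 2827 K (t = 28.27):
  B = 138.5·ln(28.27 − 10) − 305.0 = 138.5·ln 18.27 − 305.0 = 138.5·2.9053 − 305.0 = 97.379.
At 5092 K (t = 50.92):
  B = 138.5·ln(50.92 − 10) − 305.0 = 138.5·ln 40.92 − 305.0 = 138.5·3.7116 − 305.0 = 209.059.
Gain = 209.059 / 97.379 = 2.1469 → 2.147.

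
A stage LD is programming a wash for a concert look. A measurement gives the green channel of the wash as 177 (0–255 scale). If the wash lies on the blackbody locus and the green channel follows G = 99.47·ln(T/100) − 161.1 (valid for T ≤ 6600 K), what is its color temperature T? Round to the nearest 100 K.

ln t = (177 + 161.1) / 99.47 = 3.3990.
t = e^3.3990 = 29.935.
T = 100·t = 2993 K → 3000 K to the nearest 100 K.

3000 K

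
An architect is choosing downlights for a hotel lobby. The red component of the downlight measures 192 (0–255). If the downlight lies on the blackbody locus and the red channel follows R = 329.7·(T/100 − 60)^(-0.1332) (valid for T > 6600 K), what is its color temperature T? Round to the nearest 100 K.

11800 K

(t − 60)^(-0.1332) = 192/329.7 = 0.58235.
t − 60 = 0.58235^(1/-0.1332) = 0.58235^(-7.508) = 57.929, so t = 117.929.
T = 100·t = 11793 K → 11800 K to the nearest 100 K.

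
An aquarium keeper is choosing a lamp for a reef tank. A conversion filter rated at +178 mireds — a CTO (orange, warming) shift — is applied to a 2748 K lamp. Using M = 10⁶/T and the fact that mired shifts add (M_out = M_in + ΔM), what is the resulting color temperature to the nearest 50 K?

1850 K

M_in = 10⁶/2748 = 363.90 mireds.
M_out = 363.90 + (+178) = 541.90 mireds.
T_out = 10⁶/541.90 = 1845.4 K → 1850 K.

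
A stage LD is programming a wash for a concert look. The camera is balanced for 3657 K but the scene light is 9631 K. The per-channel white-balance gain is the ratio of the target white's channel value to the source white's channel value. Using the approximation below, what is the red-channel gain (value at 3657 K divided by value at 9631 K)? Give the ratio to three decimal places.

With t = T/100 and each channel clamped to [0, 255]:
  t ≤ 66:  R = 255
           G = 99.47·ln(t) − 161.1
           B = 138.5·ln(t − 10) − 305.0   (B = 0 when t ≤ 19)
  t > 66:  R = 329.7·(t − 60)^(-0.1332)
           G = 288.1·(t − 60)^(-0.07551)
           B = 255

At 9631 K (t = 96.31):
  R = 329.7·(96.31 − 60)^(-0.1332) = 329.7·36.31^(-0.1332) = 329.7·0.61973 = 204.326.
At 3657 K (t = 36.57):
  R = 255 by definition for t ≤ 66.
Gain = 255.000 / 204.326 = 1.2480 → 1.248.

1.248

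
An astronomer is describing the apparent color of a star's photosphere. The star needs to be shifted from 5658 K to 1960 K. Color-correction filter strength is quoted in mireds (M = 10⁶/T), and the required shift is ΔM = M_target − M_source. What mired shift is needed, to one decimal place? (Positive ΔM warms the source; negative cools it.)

M_source = 10⁶/5658 = 176.741; M_target = 10⁶/1960 = 510.204.
ΔM = 510.204 − 176.741 = 333.463 → +333.5 mireds, a warming shift.

+333.5 mireds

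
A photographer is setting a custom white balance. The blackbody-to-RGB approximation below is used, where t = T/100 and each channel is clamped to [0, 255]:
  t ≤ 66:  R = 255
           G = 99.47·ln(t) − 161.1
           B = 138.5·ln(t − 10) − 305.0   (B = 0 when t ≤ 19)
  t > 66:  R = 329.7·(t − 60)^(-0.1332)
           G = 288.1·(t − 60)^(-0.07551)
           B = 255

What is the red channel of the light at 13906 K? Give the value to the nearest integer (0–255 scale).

t = 13906/100 = 139.06; the t > 66 branch applies.
R = 329.7·(139.06 − 60)^(-0.1332) = 329.7·79.06^(-0.1332) = 329.7·0.55872 = 184.209.
Rounded: 184.

184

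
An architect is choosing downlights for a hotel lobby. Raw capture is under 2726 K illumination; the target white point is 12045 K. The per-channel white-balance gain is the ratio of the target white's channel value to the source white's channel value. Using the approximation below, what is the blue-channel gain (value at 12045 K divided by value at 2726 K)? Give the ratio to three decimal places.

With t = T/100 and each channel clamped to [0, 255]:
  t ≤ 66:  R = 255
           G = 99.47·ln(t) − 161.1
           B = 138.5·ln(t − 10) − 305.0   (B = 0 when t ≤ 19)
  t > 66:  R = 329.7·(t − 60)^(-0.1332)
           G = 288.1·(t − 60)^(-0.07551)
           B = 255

At 2726 K (t = 27.26):
  B = 138.5·ln(27.26 − 10) − 305.0 = 138.5·ln 17.26 − 305.0 = 138.5·2.8484 − 305.0 = 89.502.
At 12045 K (t = 120.45):
  B = 255 by definition for t > 66.
Gain = 255.000 / 89.502 = 2.8491 → 2.849.

2.849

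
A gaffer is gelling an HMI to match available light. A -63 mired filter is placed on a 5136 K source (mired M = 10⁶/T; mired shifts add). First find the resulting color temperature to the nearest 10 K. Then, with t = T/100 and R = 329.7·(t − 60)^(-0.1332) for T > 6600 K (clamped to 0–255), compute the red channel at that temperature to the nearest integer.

M_in = 10⁶/5136 = 194.70; M_out = 194.70 + (-63) = 131.70.
T_out = 10⁶/131.70 = 7592.8 K → 7590 K; t = 75.9.
R = 329.7·(75.9 − 60)^(-0.1332) = 329.7·15.9^(-0.1332) = 329.7·0.69179 = 228.083.
Rounded: 228.

228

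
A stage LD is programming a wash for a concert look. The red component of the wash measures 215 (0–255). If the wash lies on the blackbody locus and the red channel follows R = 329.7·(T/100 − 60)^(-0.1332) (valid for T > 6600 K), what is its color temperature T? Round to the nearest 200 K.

(t − 60)^(-0.1332) = 215/329.7 = 0.65211.
t − 60 = 0.65211^(1/-0.1332) = 0.65211^(-7.508) = 24.774, so t = 84.774.
T = 100·t = 8477 K → 8400 K to the nearest 200 K.

8400 K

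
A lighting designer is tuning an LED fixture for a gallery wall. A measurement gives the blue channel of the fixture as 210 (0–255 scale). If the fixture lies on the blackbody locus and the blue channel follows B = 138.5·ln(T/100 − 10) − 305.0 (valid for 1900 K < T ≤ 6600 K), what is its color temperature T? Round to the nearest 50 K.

ln(t − 10) = (210 + 305.0) / 138.5 = 3.7184.
t − 10 = e^3.7184 = 41.199, so t = 51.199.
T = 100·t = 5120 K → 5100 K to the nearest 50 K.

5100 K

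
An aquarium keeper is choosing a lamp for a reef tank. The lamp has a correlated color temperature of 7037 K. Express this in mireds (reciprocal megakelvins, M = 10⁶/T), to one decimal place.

M = 10⁶ / 7037 = 142.106 → 142.1 mireds.

142.1 mireds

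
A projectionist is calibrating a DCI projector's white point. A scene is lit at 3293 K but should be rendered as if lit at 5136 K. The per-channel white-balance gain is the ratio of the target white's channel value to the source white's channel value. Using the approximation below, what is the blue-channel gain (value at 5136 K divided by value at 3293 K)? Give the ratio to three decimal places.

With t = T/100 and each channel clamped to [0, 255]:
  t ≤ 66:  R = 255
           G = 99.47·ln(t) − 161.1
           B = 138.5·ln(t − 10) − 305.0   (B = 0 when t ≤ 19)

1.634

At 3293 K (t = 32.93):
  B = 138.5·ln(32.93 − 10) − 305.0 = 138.5·ln 22.93 − 305.0 = 138.5·3.1324 − 305.0 = 128.844.
At 5136 K (t = 51.36):
  B = 138.5·ln(51.36 − 10) − 305.0 = 138.5·ln 41.36 − 305.0 = 138.5·3.7223 − 305.0 = 210.541.
Gain = 210.541 / 128.844 = 1.6341 → 1.634.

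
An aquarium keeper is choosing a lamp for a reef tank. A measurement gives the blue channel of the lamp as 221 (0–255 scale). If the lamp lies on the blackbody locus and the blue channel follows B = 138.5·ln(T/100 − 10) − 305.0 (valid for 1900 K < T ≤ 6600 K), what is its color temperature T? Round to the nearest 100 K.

5500 K

ln(t − 10) = (221 + 305.0) / 138.5 = 3.7978.
t − 10 = e^3.7978 = 44.604, so t = 54.604.
T = 100·t = 5460 K → 5500 K to the nearest 100 K.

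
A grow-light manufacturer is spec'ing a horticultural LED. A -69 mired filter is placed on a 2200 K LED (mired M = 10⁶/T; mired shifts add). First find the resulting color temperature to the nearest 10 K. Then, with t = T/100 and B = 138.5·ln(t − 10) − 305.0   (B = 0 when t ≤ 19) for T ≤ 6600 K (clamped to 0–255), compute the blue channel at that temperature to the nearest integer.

78

M_in = 10⁶/2200 = 454.55; M_out = 454.55 + (-69) = 385.55.
T_out = 10⁶/385.55 = 2593.7 K → 2590 K; t = 25.9.
B = 138.5·ln(25.9 − 10) − 305.0 = 138.5·ln 15.9 − 305.0 = 138.5·2.7663 − 305.0 = 78.135.
Rounded: 78.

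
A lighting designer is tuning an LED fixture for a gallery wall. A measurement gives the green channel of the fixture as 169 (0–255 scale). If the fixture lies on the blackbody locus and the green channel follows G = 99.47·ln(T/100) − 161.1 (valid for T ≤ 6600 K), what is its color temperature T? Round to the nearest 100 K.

2800 K

ln t = (169 + 161.1) / 99.47 = 3.3186.
t = e^3.3186 = 27.621.
T = 100·t = 2762 K → 2800 K to the nearest 100 K.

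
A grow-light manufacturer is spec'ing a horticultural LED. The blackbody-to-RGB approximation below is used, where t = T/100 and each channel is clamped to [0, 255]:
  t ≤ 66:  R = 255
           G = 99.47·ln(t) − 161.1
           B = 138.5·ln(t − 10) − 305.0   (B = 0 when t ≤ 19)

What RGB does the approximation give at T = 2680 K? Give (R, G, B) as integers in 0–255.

(255, 166, 86)

t = 2680/100 = 26.8; the t ≤ 66 branch applies.
R = 255 by definition for t ≤ 66.
G = 99.47·ln 26.8 − 161.1 = 99.47·3.2884 − 161.1 = 165.997.
B = 138.5·ln(26.8 − 10) − 305.0 = 138.5·ln 16.8 − 305.0 = 138.5·2.8214 − 305.0 = 85.761.
Rounded: (255, 166, 86).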